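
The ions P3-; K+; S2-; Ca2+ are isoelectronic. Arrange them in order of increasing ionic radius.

Ca2+, K+, S2-, P3-

All of these have 18 electrons, so size is governed by nuclear charge alone: the more protons, the stronger the pull on the same electron cloud, and the smaller the ion.
Nuclear charges: Ca2+ (Z=20), K+ (Z=19), S2- (Z=16), P3- (Z=15).
Smallest to largest: Ca2+ < K+ < S2- < P3-.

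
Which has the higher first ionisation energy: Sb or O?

O

O is in period 2, group 16; Sb is in period 5, group 15.
IE₁ increases left→right with effective nuclear charge and decreases top→bottom as the valence shell moves farther out.
Here both period and group differ, so the two effects have to be weighed against each other.
O > Sb: relative to Sb, both the across-period and down-group shifts push O's first ionization energy up.
Tabulated first ionization energy (kJ/mol): O 1314, Sb 831.
So O has the higher first ionisation energy (O > Sb).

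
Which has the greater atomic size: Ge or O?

Ge

O is in period 2, group 16; Ge is in period 4, group 14.
Across a period the added protons contract the valence shell; down a group each new principal shell makes the atom larger.
Neither a single period nor a single group — weigh both effects.
Ge > O: relative to O, both the across-period and down-group shifts push Ge's atomic radius up.
For reference (pm): O 63, Ge 121.
So Ge has the greater atomic size (Ge > O).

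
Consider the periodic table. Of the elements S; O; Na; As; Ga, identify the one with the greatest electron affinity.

S

O is in period 2, group 16; Na is in period 3, group 1; S is in period 3, group 16; Ga is in period 4, group 13; As is in period 4, group 15.
Electron affinity generally becomes more exothermic across a period toward the halogens and less exothermic down a group.
Here both period and group differ, so the two effects have to be weighed against each other.
Na > Ga: the two effects oppose for this pair; the down-group effect wins (53 vs 29 kJ/mol).
As > Na: the two effects oppose for this pair; the across-period effect wins (78 vs 53 kJ/mol).
O > As: relative to As, both the across-period and down-group shifts push O's electron affinity up.
S > O: this pair runs against the simple trend — see the exception note.
Note the exception: S has a higher electron affinity than O, contrary to the simple trend — the compact 2p subshell of O repels the added electron more than S's larger 3p does.
For reference (kJ/mol): O 141, Na 53, S 200, Ga 29, As 78.
The greatest electron affinity among these belongs to S.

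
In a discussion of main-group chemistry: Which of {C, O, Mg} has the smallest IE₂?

Mg

Consider each +1 ion: C⁺ still has 3 valence electrons; O⁺ still has 5 valence electrons; Mg⁺ still has 1 valence electron.
All are still removing valence electrons, so compare the +1 ions as you would atoms: IE_2 generally rises across a period (higher Z_eff) and falls down a group (larger shell), subject to the usual subshell exceptions.
Valence configurations: C⁺ [He]2s²2p¹, O⁺ [He]2s²2p³, Mg⁺ [Ne]3s¹.
The numbers (kJ/mol): C 2353, O 3388, Mg 1451.
So the second ionization energies run Mg < C < O.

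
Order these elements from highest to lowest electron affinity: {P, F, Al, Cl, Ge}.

Adding an electron releases more energy for atoms nearer the top right (short of the noble gases).
Neither a single period nor a single group — weigh both effects.
P > Al: both are in period 3; the period trend gives P the larger value.
Ge > P: this pair runs against the simple trend — see the exception note.
F > Ge: both effects reinforce here, so F is clearly the higher of the two.
Cl > F: this pair runs against the simple trend — see the exception note.
Note the exception: Ge has a higher electron affinity than P, contrary to the simple trend — adding an electron to P's half-filled np³ subshell costs electron-pairing energy.
Note the exception: Cl has a higher electron affinity than F, contrary to the simple trend — F's small 2p subshell makes the incoming electron feel strong e⁻–e⁻ repulsion, so Cl actually releases more energy on gaining an electron.
For reference (kJ/mol): F 328, Al 42, P 72, Cl 349, Ge 119.
So from highest to lowest: Cl > F > Ge > P > Al.

Cl, F, Ge, P, Al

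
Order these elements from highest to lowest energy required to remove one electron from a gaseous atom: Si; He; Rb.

He, Si, Rb

He is in period 1, group 18; Si is in period 3, group 14; Rb is in period 5, group 1.
First ionization energy rises across a period (greater Z_eff holds electrons more tightly) and falls down a group (valence electrons are farther from the nucleus).
These span different periods and groups, so the two trends combine.
Si > Rb: relative to Rb, both the across-period and down-group shifts push Si's first ionization energy up.
He > Si: relative to Si, both the across-period and down-group shifts push He's first ionization energy up.
Tabulated first ionization energy (kJ/mol): He 2372, Si 786, Rb 403.
So from highest to lowest: He > Si > Rb.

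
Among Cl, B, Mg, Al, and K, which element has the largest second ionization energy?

Consider each +1 ion: Cl⁺ still has 6 valence electrons; B⁺ still has 2 valence electrons; Mg⁺ still has 1 valence electron; Al⁺ still has 2 valence electrons; K⁺ is the bare [Ar] core.
Core electrons are held far more tightly than valence electrons, so K tops the IE_2 order.
Valence configurations: Cl⁺ [Ne]3s²3p⁴, B⁺ [He]2s², Mg⁺ [Ne]3s¹, Al⁺ [Ne]3s².
Approximate IE_2 values (kJ/mol): Cl 2298, B 2427, Mg 1451, Al 1817, K 3052.
So the second ionization energies run Mg < Al < Cl < B < K.

K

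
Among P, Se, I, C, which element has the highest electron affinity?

I

Electron affinity generally becomes more exothermic across a period toward the halogens and less exothermic down a group.
A diagonal step moves right (one effect) and down (the opposite effect) at once.
C > P: period and group pull opposite ways; the down-group shift dominates (122 vs 72 kJ/mol).
Se > C: the two effects oppose for this pair; the across-period effect wins (195 vs 122 kJ/mol).
I > Se: period and group pull opposite ways; the across-period shift dominates (295 vs 195 kJ/mol).
Approximate values (kJ/mol): C 122, P 72, Se 195, I 295.
The highest electron affinity among these belongs to I.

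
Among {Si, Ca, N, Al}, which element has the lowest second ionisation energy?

After 1 electron has been removed, what remains? Si⁺ still has 3 valence electrons; Ca⁺ still has 1 valence electron; N⁺ still has 4 valence electrons; Al⁺ still has 2 valence electrons.
All are still removing valence electrons, so compare the +1 ions as you would atoms: IE_2 generally rises across a period (higher Z_eff) and falls down a group (larger shell), subject to the usual subshell exceptions.
Valence configurations: Si⁺ [Ne]3s²3p¹, Ca⁺ [Ar]4s¹, N⁺ [He]2s²2p², Al⁺ [Ne]3s².
Si⁺ loses a lone 3p electron whereas Al⁺ must break into a filled 3s² pair, so IE_2(Al) > IE_2(Si) even though Si has the higher nuclear charge.
The numbers (kJ/mol): Si 1577, Ca 1145, N 2856, Al 1817.
Hence IE_2: Ca < Si < Al < N.

Ca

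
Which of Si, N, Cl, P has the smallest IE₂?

Si

IE_2 is the cost of taking one more electron from the +1 cation: Si⁺ still has 3 valence electrons; N⁺ still has 4 valence electrons; Cl⁺ still has 6 valence electrons; P⁺ still has 4 valence electrons.
All are still removing valence electrons, so compare the +1 ions as you would atoms: IE_2 generally rises across a period (higher Z_eff) and falls down a group (larger shell), subject to the usual subshell exceptions.
Valence configurations: Si⁺ [Ne]3s²3p¹, N⁺ [He]2s²2p², Cl⁺ [Ne]3s²3p⁴, P⁺ [Ne]3s²3p².
The numbers (kJ/mol): Si 1577, N 2856, Cl 2298, P 1907.
So the second ionization energies run Si < P < Cl < N.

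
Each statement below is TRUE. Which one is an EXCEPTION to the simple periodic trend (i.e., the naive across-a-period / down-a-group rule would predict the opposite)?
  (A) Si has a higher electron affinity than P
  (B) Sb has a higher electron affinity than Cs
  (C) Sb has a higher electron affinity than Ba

(A)

The general trend: electron affinity increases across a period and decreases down a group.
(A) Si (period 3, group 14) vs P (period 3, group 15): the stated order contradicts the simple trend.
(B) Sb (period 5, group 15) vs Cs (period 6, group 1): the stated order agrees with the simple trend.
(C) Sb (period 5, group 15) vs Ba (period 6, group 2): the stated order agrees with the simple trend.
The exception is (A): adding an electron to P's half-filled 3p³ is unfavourable, so Si (3p²) has the more exothermic EA.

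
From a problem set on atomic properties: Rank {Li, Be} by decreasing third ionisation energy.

Be > Li

IE_3 is the cost of taking one more electron from the +2 cation: Li²⁺ is already 1 electron into the core; Be²⁺ is the bare [He] core.
All of these are removing an electron from a noble-gas core or deeper; the smaller core (lower principal quantum number) is held far more tightly, and within a period the higher nuclear charge binds the same core more tightly.
The numbers (kJ/mol): Li 11815, Be 14849.
Hence IE_3: Li < Be.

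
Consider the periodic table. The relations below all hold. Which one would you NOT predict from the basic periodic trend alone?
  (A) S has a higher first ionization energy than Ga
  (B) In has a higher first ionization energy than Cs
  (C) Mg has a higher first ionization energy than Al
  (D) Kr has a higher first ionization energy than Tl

(C)

The general trend: first ionization energy increases across a period and decreases down a group.
(A) S (period 3, group 16) vs Ga (period 4, group 13): the stated order agrees with the simple trend.
(B) In (period 5, group 13) vs Cs (period 6, group 1): the stated order agrees with the simple trend.
(C) Mg (period 3, group 2) vs Al (period 3, group 13): the stated order contradicts the simple trend.
(D) Kr (period 4, group 18) vs Tl (period 6, group 13): the stated order agrees with the simple trend.
The exception is (C): Al's single 3p electron is easier to remove than one from Mg's filled 3s².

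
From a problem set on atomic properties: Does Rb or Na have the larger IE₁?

Na

Na is in period 3, group 1; Rb is in period 5, group 1.
Across a period the outer electron is held more tightly (higher IE₁); down a group it sits in a higher shell, more shielded, and comes off more easily.
All are in group 1, so first ionization energy increases up the group.
So Na has the larger IE₁ (Na > Rb).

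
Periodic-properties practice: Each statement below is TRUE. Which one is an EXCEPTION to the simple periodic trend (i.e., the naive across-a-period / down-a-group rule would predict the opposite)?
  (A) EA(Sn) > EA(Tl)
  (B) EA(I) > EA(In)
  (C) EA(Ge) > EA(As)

(C)

The general trend: electron affinity increases across a period and decreases down a group.
(A) Sn (period 5, group 14) vs Tl (period 6, group 13): the stated order agrees with the simple trend.
(B) I (period 5, group 17) vs In (period 5, group 13): the stated order agrees with the simple trend.
(C) Ge (period 4, group 14) vs As (period 4, group 15): the stated order contradicts the simple trend.
The exception is (C): adding an electron to As's half-filled 4p³ is unfavourable, so Ge (4p²) has the more exothermic EA.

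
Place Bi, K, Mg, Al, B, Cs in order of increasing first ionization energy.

Cs < K < Al < Bi < Mg < B

B is in period 2, group 13; Mg is in period 3, group 2; Al is in period 3, group 13; K is in period 4, group 1; Cs is in period 6, group 1; Bi is in period 6, group 15.
IE₁ increases left→right with effective nuclear charge and decreases top→bottom as the valence shell moves farther out.
Neither a single period nor a single group — weigh both effects.
K > Cs: they share group 1; the group trend gives K the larger value.
Al > K: relative to K, both the across-period and down-group shifts push Al's first ionization energy up.
Bi > Al: period and group pull opposite ways; the across-period shift dominates (703 vs 578 kJ/mol).
Mg > Bi: the two effects oppose for this pair; the down-group effect wins (738 vs 703 kJ/mol).
B > Mg: both effects reinforce here, so B is clearly the higher of the two.
Note the exception: Mg has a higher first ionization energy than Al, contrary to the simple trend — Al's single 3p electron is easier to remove than one from Mg's filled 3s².
Approximate values (kJ/mol): B 801, Mg 738, Al 578, K 419, Cs 376, Bi 703.
So from lowest to highest: Cs < K < Al < Bi < Mg < B.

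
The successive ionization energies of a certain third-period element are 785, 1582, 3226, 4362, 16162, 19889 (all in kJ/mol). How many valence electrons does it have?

Look for the largest jump between consecutive ionization energies: IE5/IE4 ≈ 3.7, far larger than any earlier ratio.
That jump marks the point where a core electron is being removed. So the atom has 4 valence electrons.

4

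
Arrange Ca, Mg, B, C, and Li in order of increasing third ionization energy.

Consider each +2 ion: Ca²⁺ is the bare [Ar] core; Mg²⁺ is the bare [Ne] core; B²⁺ still has 1 valence electron; C²⁺ still has 2 valence electrons; Li²⁺ is already 1 electron into the core.
Breaking into a closed-shell core is much more expensive than removing a leftover valence electron — Ca, Mg and Li have the largest IE_3 here.
Valence configurations: B²⁺ [He]2s¹, C²⁺ [He]2s².
The numbers (kJ/mol): Ca 4912, Mg 7733, B 3660, C 4620, Li 11815.
So the third ionization energies run B < C < Ca < Mg < Li.

B, C, Ca, Mg, Li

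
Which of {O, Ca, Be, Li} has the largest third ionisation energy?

Consider each +2 ion: O²⁺ still has 4 valence electrons; Ca²⁺ is the bare [Ar] core; Be²⁺ is the bare [He] core; Li²⁺ is already 1 electron into the core.
Usually core removal costs more than valence removal, but here the competition is close: a tightly held n=2 valence electron can cost more to remove than an n=3 core electron, so the actual values have to decide it.
The numbers (kJ/mol): O 5300, Ca 4912, Be 14849, Li 11815.
Putting it together, IE_3: Ca < O < Li < Be.

Be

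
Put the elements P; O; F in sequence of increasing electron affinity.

O is in period 2, group 16; F is in period 2, group 17; P is in period 3, group 15.
Electron affinity generally becomes more exothermic across a period toward the halogens and less exothermic down a group.
Neither a single period nor a single group — weigh both effects.
O > P: both effects reinforce here, so O is clearly the higher of the two.
F > O: both are in period 2; the period trend gives F the larger value.
Tabulated electron affinity (kJ/mol): O 141, F 328, P 72.
So from lowest to highest: P < O < F.

P < O < F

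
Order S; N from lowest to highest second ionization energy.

The second ionization energy removes an electron from the +1 ion. For each element: S⁺ still has 5 valence electrons; N⁺ still has 4 valence electrons.
All are still removing valence electrons, so compare the +1 ions as you would atoms: IE_2 generally rises across a period (higher Z_eff) and falls down a group (larger shell), subject to the usual subshell exceptions.
Valence configurations: S⁺ [Ne]3s²3p³, N⁺ [He]2s²2p².
The numbers (kJ/mol): S 2252, N 2856.
Putting it together, IE_2: S < N.

S, N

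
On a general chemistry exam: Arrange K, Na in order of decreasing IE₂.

Na, K

Consider each +1 ion: K⁺ is the bare [Ar] core; Na⁺ is the bare [Ne] core.
All of these are removing an electron from a noble-gas core or deeper; the smaller core (lower principal quantum number) is held far more tightly, and within a period the higher nuclear charge binds the same core more tightly.
Tabulated IE_2 (kJ/mol): K 3052, Na 4562.
So the second ionization energies run K < Na.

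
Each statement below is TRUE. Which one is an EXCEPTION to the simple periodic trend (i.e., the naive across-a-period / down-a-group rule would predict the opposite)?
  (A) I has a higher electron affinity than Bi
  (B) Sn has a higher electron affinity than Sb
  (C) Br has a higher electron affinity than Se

(B)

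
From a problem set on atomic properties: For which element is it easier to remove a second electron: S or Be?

Consider each +1 ion: S⁺ still has 5 valence electrons; Be⁺ still has 1 valence electron.
All are still removing valence electrons, so compare the +1 ions as you would atoms: IE_2 generally rises across a period (higher Z_eff) and falls down a group (larger shell), subject to the usual subshell exceptions.
Valence configurations: S⁺ [Ne]3s²3p³, Be⁺ [He]2s¹.
Tabulated IE_2 (kJ/mol): S 2252, Be 1757.
So the second ionization energies run Be < S.

Be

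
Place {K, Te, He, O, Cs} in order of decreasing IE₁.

He is in period 1, group 18; O is in period 2, group 16; K is in period 4, group 1; Te is in period 5, group 16; Cs is in period 6, group 1.
Across a period the outer electron is held more tightly (higher IE₁); down a group it sits in a higher shell, more shielded, and comes off more easily.
Neither a single period nor a single group — weigh both effects.
K > Cs: K sits above Cs in group 1, so the down-group effect alone puts K higher.
Te > K: period and group pull opposite ways; the across-period shift dominates (869 vs 419 kJ/mol).
O > Te: they share group 16; the group trend gives O the larger value.
He > O: relative to O, both the across-period and down-group shifts push He's first ionization energy up.
Approximate values (kJ/mol): He 2372, O 1314, K 419, Te 869, Cs 376.
So from highest to lowest: He > O > Te > K > Cs.

He, O, Te, K, Cs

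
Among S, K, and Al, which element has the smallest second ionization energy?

Consider each +1 ion: S⁺ still has 5 valence electrons; K⁺ is the bare [Ar] core; Al⁺ still has 2 valence electrons.
Breaking into a closed-shell core is much more expensive than removing a leftover valence electron — K has the largest IE_2 here.
Valence configurations: S⁺ [Ne]3s²3p³, Al⁺ [Ne]3s².
The numbers (kJ/mol): S 2252, K 3052, Al 1817.
Putting it together, IE_2: Al < S < K.

Al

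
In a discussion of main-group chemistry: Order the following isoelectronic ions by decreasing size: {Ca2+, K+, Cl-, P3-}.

P3-, Cl-, K+, Ca2+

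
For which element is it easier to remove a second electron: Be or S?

After 1 electron has been removed, what remains? Be⁺ still has 1 valence electron; S⁺ still has 5 valence electrons.
All are still removing valence electrons, so compare the +1 ions as you would atoms: IE_2 generally rises across a period (higher Z_eff) and falls down a group (larger shell), subject to the usual subshell exceptions.
Valence configurations: Be⁺ [He]2s¹, S⁺ [Ne]3s²3p³.
Tabulated IE_2 (kJ/mol): Be 1757, S 2252.
Overall IE_2 order: Be < S.

Be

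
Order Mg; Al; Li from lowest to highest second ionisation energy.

Mg < Al < Li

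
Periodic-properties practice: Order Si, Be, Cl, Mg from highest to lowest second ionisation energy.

Cl > Be > Si > Mg

Consider each +1 ion: Si⁺ still has 3 valence electrons; Be⁺ still has 1 valence electron; Cl⁺ still has 6 valence electrons; Mg⁺ still has 1 valence electron.
All are still removing valence electrons, so compare the +1 ions as you would atoms: IE_2 generally rises across a period (higher Z_eff) and falls down a group (larger shell), subject to the usual subshell exceptions.
Valence configurations: Si⁺ [Ne]3s²3p¹, Be⁺ [He]2s¹, Cl⁺ [Ne]3s²3p⁴, Mg⁺ [Ne]3s¹.
Approximate IE_2 values (kJ/mol): Si 1577, Be 1757, Cl 2298, Mg 1451.
Putting it together, IE_2: Mg < Si < Be < Cl.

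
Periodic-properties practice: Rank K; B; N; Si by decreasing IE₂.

K > N > B > Si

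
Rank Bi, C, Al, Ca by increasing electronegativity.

Ca < Al < Bi < C

C is in period 2, group 14; Al is in period 3, group 13; Ca is in period 4, group 2; Bi is in period 6, group 15.
Smaller atoms with higher effective nuclear charge are more electronegative.
These span different periods and groups, so the two trends combine.
Al > Ca: both effects reinforce here, so Al is clearly the higher of the two.
Bi > Al: period and group pull opposite ways; the across-period shift dominates (2.02 vs 1.61).
C > Bi: period and group pull opposite ways; the down-group shift dominates (2.55 vs 2.02).
Tabulated electronegativity (Pauling): C 2.55, Al 1.61, Ca 1.00, Bi 2.02.
So from lowest to highest: Ca < Al < Bi < C.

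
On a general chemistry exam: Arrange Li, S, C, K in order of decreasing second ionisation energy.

After 1 electron has been removed, what remains? Li⁺ is the bare [He] core; S⁺ still has 5 valence electrons; C⁺ still has 3 valence electrons; K⁺ is the bare [Ar] core.
Core electrons are held far more tightly than valence electrons, so K and Li top the IE_2 order.
Valence configurations: S⁺ [Ne]3s²3p³, C⁺ [He]2s²2p¹.
The numbers (kJ/mol): Li 7298, S 2252, C 2353, K 3052.
Overall IE_2 order: S < C < K < Li.

Li > K > C > S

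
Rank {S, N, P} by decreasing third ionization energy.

The third ionization energy removes an electron from the +2 ion. For each element: S²⁺ still has 4 valence electrons; N²⁺ still has 3 valence electrons; P²⁺ still has 3 valence electrons.
All are still removing valence electrons, so compare the +2 ions as you would atoms: IE_3 generally rises across a period (higher Z_eff) and falls down a group (larger shell), subject to the usual subshell exceptions.
Valence configurations: S²⁺ [Ne]3s²3p², N²⁺ [He]2s²2p¹, P²⁺ [Ne]3s²3p¹.
Approximate IE_3 values (kJ/mol): S 3357, N 4578, P 2914.
Putting it together, IE_3: P < S < N.

N > S > P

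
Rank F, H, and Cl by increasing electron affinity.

H < F < Cl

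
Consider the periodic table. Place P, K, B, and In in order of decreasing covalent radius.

K, In, P, B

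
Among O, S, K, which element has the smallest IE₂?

Consider each +1 ion: O⁺ still has 5 valence electrons; S⁺ still has 5 valence electrons; K⁺ is the bare [Ar] core.
Usually core removal costs more than valence removal, but here the competition is close: a tightly held n=2 valence electron can cost more to remove than an n=3 core electron, so the actual values have to decide it.
Valence configurations: O⁺ [He]2s²2p³, S⁺ [Ne]3s²3p³.
The numbers (kJ/mol): O 3388, S 2252, K 3052.
Hence IE_2: S < K < O.

S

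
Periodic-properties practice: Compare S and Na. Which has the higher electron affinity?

Na is in period 3, group 1; S is in period 3, group 16.
Adding an electron releases more energy for atoms nearer the top right (short of the noble gases).
All lie in period 3, so electron affinity increases left to right.
So S has the higher electron affinity (S > Na).

S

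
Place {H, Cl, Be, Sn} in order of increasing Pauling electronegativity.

Be < Sn < H < Cl

Atoms toward the upper right of the periodic table pull bonding electrons most strongly.
Neither a single period nor a single group — weigh both effects.
Sn > Be: period and group pull opposite ways; the across-period shift dominates (1.96 vs 1.57).
H > Sn: period and group pull opposite ways; the down-group shift dominates (2.20 vs 1.96).
Cl > H: the two effects oppose for this pair; the across-period effect wins (3.16 vs 2.20).
For reference (Pauling): H 2.20, Be 1.57, Cl 3.16, Sn 1.96.
So from lowest to highest: Be < Sn < H < Cl.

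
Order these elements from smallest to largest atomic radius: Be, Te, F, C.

Radius decreases left→right (rising Z_eff, same n) and increases top→bottom (higher n).
These span different periods and groups, so the two trends combine.
C > F: C lies to the left of F in period 2, so the across-period effect alone puts C larger.
Be > C: Be lies to the left of C in period 2, so the across-period effect alone puts Be larger.
Te > Be: period and group pull opposite ways; the down-group shift dominates (136 vs 102 pm).
For reference (pm): Be 102, C 75, F 64, Te 136.
So from smallest to largest: F < C < Be < Te.

F < C < Be < Te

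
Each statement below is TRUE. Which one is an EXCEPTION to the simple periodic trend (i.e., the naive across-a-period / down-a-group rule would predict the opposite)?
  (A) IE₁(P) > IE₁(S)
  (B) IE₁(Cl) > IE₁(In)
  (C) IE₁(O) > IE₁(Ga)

(A)

The general trend: first ionization energy increases across a period and decreases down a group.
(A) P (period 3, group 15) vs S (period 3, group 16): the stated order contradicts the simple trend.
(B) Cl (period 3, group 17) vs In (period 5, group 13): the stated order agrees with the simple trend.
(C) O (period 2, group 16) vs Ga (period 4, group 13): the stated order agrees with the simple trend.
The exception is (A): S (3p⁴) ionizes more easily than half-filled P (3p³) because the paired 3p electron in S is pushed out by e⁻–e⁻ repulsion.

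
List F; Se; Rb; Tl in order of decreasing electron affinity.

F is in period 2, group 17; Se is in period 4, group 16; Rb is in period 5, group 1; Tl is in period 6, group 13.
Electron affinity generally becomes more exothermic across a period toward the halogens and less exothermic down a group.
These span different periods and groups, so the two trends combine.
Rb > Tl: the two effects oppose for this pair; the down-group effect wins (47 vs 19 kJ/mol).
Se > Rb: relative to Rb, both the across-period and down-group shifts push Se's electron affinity up.
F > Se: relative to Se, both the across-period and down-group shifts push F's electron affinity up.
Approximate values (kJ/mol): F 328, Se 195, Rb 47, Tl 19.
So from highest to lowest: F > Se > Rb > Tl.

F > Se > Rb > Tl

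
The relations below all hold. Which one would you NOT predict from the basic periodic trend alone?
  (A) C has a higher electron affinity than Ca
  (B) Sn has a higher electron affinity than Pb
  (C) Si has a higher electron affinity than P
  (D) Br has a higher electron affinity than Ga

The general trend: electron affinity increases across a period and decreases down a group.
(A) C (period 2, group 14) vs Ca (period 4, group 2): the stated order agrees with the simple trend.
(B) Sn (period 5, group 14) vs Pb (period 6, group 14): the stated order agrees with the simple trend.
(C) Si (period 3, group 14) vs P (period 3, group 15): the stated order contradicts the simple trend.
(D) Br (period 4, group 17) vs Ga (period 4, group 13): the stated order agrees with the simple trend.
The exception is (C): adding an electron to P's half-filled 3p³ is unfavourable, so Si (3p²) has the more exothermic EA.

(C)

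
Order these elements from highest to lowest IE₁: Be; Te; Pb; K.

Be is in period 2, group 2; K is in period 4, group 1; Te is in period 5, group 16; Pb is in period 6, group 14.
IE₁ increases left→right with effective nuclear charge and decreases top→bottom as the valence shell moves farther out.
Neither a single period nor a single group — weigh both effects.
Pb > K: the two effects oppose for this pair; the across-period effect wins (716 vs 419 kJ/mol).
Te > Pb: relative to Pb, both the across-period and down-group shifts push Te's first ionization energy up.
Be > Te: period and group pull opposite ways; the down-group shift dominates (900 vs 869 kJ/mol).
Approximate values (kJ/mol): Be 900, K 419, Te 869, Pb 716.
So from highest to lowest: Be > Te > Pb > K.

Be > Te > Pb > K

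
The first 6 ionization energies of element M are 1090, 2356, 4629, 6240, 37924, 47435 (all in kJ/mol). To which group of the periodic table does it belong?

Group 14

Look for the largest jump between consecutive ionization energies: IE5/IE4 ≈ 6.1, far larger than any earlier ratio.
That jump marks the point where a core electron is being removed. So the atom has 4 valence electrons.
A main-group element with 4 valence electrons is in group 14.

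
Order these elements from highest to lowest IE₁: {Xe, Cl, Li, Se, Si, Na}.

Cl > Xe > Se > Si > Li > Na

Li is in period 2, group 1; Na is in period 3, group 1; Si is in period 3, group 14; Cl is in period 3, group 17; Se is in period 4, group 16; Xe is in period 5, group 18.
IE₁ increases left→right with effective nuclear charge and decreases top→bottom as the valence shell moves farther out.
Here both period and group differ, so the two effects have to be weighed against each other.
Li > Na: they share group 1; the group trend gives Li the larger value.
Si > Li: the two effects oppose for this pair; the across-period effect wins (786 vs 520 kJ/mol).
Se > Si: period and group pull opposite ways; the across-period shift dominates (941 vs 786 kJ/mol).
Xe > Se: period and group pull opposite ways; the across-period shift dominates (1170 vs 941 kJ/mol).
Cl > Xe: the two effects oppose for this pair; the down-group effect wins (1251 vs 1170 kJ/mol).
For reference (kJ/mol): Li 520, Na 496, Si 786, Cl 1251, Se 941, Xe 1170.
So from highest to lowest: Cl > Xe > Se > Si > Li > Na.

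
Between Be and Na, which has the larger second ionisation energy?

Na

IE_2 is the cost of taking one more electron from the +1 cation: Be⁺ still has 1 valence electron; Na⁺ is the bare [Ne] core.
Pulling an electron out of a noble-gas core costs far more than removing a remaining valence electron, so Na sits at the high end of IE_2.
Tabulated IE_2 (kJ/mol): Be 1757, Na 4562.
Putting it together, IE_2: Be < Na.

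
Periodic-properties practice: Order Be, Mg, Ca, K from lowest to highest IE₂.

IE_2 is the cost of taking one more electron from the +1 cation: Be⁺ still has 1 valence electron; Mg⁺ still has 1 valence electron; Ca⁺ still has 1 valence electron; K⁺ is the bare [Ar] core.
Core electrons are held far more tightly than valence electrons, so K tops the IE_2 order.
Valence configurations: Be⁺ [He]2s¹, Mg⁺ [Ne]3s¹, Ca⁺ [Ar]4s¹.
The numbers (kJ/mol): Be 1757, Mg 1451, Ca 1145, K 3052.
Putting it together, IE_2: Ca < Mg < Be < K.

Ca < Mg < Be < K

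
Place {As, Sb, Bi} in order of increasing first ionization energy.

Bi < Sb < As

As is in period 4, group 15; Sb is in period 5, group 15; Bi is in period 6, group 15.
Across a period the outer electron is held more tightly (higher IE₁); down a group it sits in a higher shell, more shielded, and comes off more easily.
All are in group 15, so first ionization energy increases up the group.
So from lowest to highest: Bi < Sb < As.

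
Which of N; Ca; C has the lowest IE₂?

Ca

The second ionization energy removes an electron from the +1 ion. For each element: N⁺ still has 4 valence electrons; Ca⁺ still has 1 valence electron; C⁺ still has 3 valence electrons.
All are still removing valence electrons, so compare the +1 ions as you would atoms: IE_2 generally rises across a period (higher Z_eff) and falls down a group (larger shell), subject to the usual subshell exceptions.
Valence configurations: N⁺ [He]2s²2p², Ca⁺ [Ar]4s¹, C⁺ [He]2s²2p¹.
Approximate IE_2 values (kJ/mol): N 2856, Ca 1145, C 2353.
So the second ionization energies run Ca < C < N.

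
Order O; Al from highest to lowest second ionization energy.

O > Al

Consider each +1 ion: O⁺ still has 5 valence electrons; Al⁺ still has 2 valence electrons.
All are still removing valence electrons, so compare the +1 ions as you would atoms: IE_2 generally rises across a period (higher Z_eff) and falls down a group (larger shell), subject to the usual subshell exceptions.
Valence configurations: O⁺ [He]2s²2p³, Al⁺ [Ne]3s².
Tabulated IE_2 (kJ/mol): O 3388, Al 1817.
Putting it together, IE_2: Al < O.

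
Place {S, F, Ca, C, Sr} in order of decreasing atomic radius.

Sr, Ca, S, C, F

C is in period 2, group 14; F is in period 2, group 17; S is in period 3, group 16; Ca is in period 4, group 2; Sr is in period 5, group 2.
Atomic radius shrinks across a period as nuclear charge pulls the same shell inward, and grows down a group as new shells are added.
Here both period and group differ, so the two effects have to be weighed against each other.
C > F: both are in period 2; the period trend gives C the larger value.
S > C: the two effects oppose for this pair; the down-group effect wins (103 vs 75 pm).
Ca > S: both effects reinforce here, so Ca is clearly the larger of the two.
Sr > Ca: they share group 2; the group trend gives Sr the larger value.
Approximate values (pm): C 75, F 64, S 103, Ca 171, Sr 185.
So from largest to smallest: Sr > Ca > S > C > F.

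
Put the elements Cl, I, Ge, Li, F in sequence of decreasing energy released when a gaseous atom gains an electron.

Cl > F > I > Ge > Li

Atoms with high Z_eff and room in the valence shell (especially the halogens) have the most exothermic electron affinities.
Here both period and group differ, so the two effects have to be weighed against each other.
Ge > Li: period and group pull opposite ways; the across-period shift dominates (119 vs 60 kJ/mol).
I > Ge: period and group pull opposite ways; the across-period shift dominates (295 vs 119 kJ/mol).
F > I: they share group 17; the group trend gives F the larger value.
Cl > F: this pair runs against the simple trend — see the exception note.
Note the exception: Cl has a higher electron affinity than F, contrary to the simple trend — F's small 2p subshell makes the incoming electron feel strong e⁻–e⁻ repulsion, so Cl actually releases more energy on gaining an electron.
Tabulated electron affinity (kJ/mol): Li 60, F 328, Cl 349, Ge 119, I 295.
So from highest to lowest: Cl > F > I > Ge > Li.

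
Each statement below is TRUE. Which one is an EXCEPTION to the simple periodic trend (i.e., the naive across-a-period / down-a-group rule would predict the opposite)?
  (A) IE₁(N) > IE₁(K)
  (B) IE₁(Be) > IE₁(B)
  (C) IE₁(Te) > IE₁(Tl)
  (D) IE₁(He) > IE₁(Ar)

The general trend: first ionization energy increases across a period and decreases down a group.
(A) N (period 2, group 15) vs K (period 4, group 1): the stated order agrees with the simple trend.
(B) Be (period 2, group 2) vs B (period 2, group 13): the stated order contradicts the simple trend.
(C) Te (period 5, group 16) vs Tl (period 6, group 13): the stated order agrees with the simple trend.
(D) He (period 1, group 18) vs Ar (period 3, group 18): the stated order agrees with the simple trend.
The exception is (B): removing B's lone 2p electron is easier than breaking Be's filled 2s².

(B)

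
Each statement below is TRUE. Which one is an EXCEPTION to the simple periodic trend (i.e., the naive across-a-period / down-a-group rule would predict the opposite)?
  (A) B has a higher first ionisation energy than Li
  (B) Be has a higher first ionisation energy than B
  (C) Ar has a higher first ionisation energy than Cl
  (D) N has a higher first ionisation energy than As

The general trend: first ionisation energy increases across a period and decreases down a group.
(A) B (period 2, group 13) vs Li (period 2, group 1): the stated order agrees with the simple trend.
(B) Be (period 2, group 2) vs B (period 2, group 13): the stated order contradicts the simple trend.
(C) Ar (period 3, group 18) vs Cl (period 3, group 17): the stated order agrees with the simple trend.
(D) N (period 2, group 15) vs As (period 4, group 15): the stated order agrees with the simple trend.
The exception is (B): removing B's lone 2p electron is easier than breaking Be's filled 2s².

(B)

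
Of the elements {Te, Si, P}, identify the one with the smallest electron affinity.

Si is in period 3, group 14; P is in period 3, group 15; Te is in period 5, group 16.
Atoms with high Z_eff and room in the valence shell (especially the halogens) have the most exothermic electron affinities.
Neither a single period nor a single group — weigh both effects.
Si > P: this pair runs against the simple trend — see the exception note.
Te > Si: period and group pull opposite ways; the across-period shift dominates (190 vs 134 kJ/mol).
Note the exception: Si has a higher electron affinity than P, contrary to the simple trend — adding an electron to P's half-filled 3p³ is unfavourable, so Si (3p²) has the more exothermic EA.
For reference (kJ/mol): Si 134, P 72, Te 190.
The smallest electron affinity among these belongs to P.

P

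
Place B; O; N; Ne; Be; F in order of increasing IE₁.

B < Be < O < N < F < Ne

Be is in period 2, group 2; B is in period 2, group 13; N is in period 2, group 15; O is in period 2, group 16; F is in period 2, group 17; Ne is in period 2, group 18.
First ionization energy rises across a period (greater Z_eff holds electrons more tightly) and falls down a group (valence electrons are farther from the nucleus).
All lie in period 2; the across-period trend (first ionization energy increases left to right) applies, with the exception below.
Note the exception: Be has a higher first ionization energy than B, contrary to the simple trend — removing B's lone 2p electron is easier than breaking Be's filled 2s².
Note the exception: N has a higher first ionization energy than O, contrary to the simple trend — pairing an electron in O's 2p⁴ costs repulsion energy, so O ionizes more easily than half-filled N (2p³).
Tabulated first ionization energy (kJ/mol): Be 900, B 801, N 1402, O 1314, F 1681, Ne 2081.
So from lowest to highest: B < Be < O < N < F < Ne.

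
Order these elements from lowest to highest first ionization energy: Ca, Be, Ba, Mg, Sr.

Ba < Sr < Ca < Mg < Be

Be is in period 2, group 2; Mg is in period 3, group 2; Ca is in period 4, group 2; Sr is in period 5, group 2; Ba is in period 6, group 2.
First ionization energy rises across a period (greater Z_eff holds electrons more tightly) and falls down a group (valence electrons are farther from the nucleus).
All are in group 2, so first ionization energy increases up the group.
So from lowest to highest: Ba < Sr < Ca < Mg < Be.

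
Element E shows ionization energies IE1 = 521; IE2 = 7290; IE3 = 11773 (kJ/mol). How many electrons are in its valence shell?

1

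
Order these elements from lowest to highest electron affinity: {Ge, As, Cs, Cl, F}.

Cs < As < Ge < F < Cl

F is in period 2, group 17; Cl is in period 3, group 17; Ge is in period 4, group 14; As is in period 4, group 15; Cs is in period 6, group 1.
Adding an electron releases more energy for atoms nearer the top right (short of the noble gases).
Here both period and group differ, so the two effects have to be weighed against each other.
As > Cs: relative to Cs, both the across-period and down-group shifts push As's electron affinity up.
Ge > As: this pair runs against the simple trend — see the exception note.
F > Ge: relative to Ge, both the across-period and down-group shifts push F's electron affinity up.
Cl > F: this pair runs against the simple trend — see the exception note.
Note the exception: Ge has a higher electron affinity than As, contrary to the simple trend — adding an electron to As's half-filled 4p³ is unfavourable, so Ge (4p²) has the more exothermic EA.
Note the exception: Cl has a higher electron affinity than F, contrary to the simple trend — F's small 2p subshell makes the incoming electron feel strong e⁻–e⁻ repulsion, so Cl actually releases more energy on gaining an electron.
For reference (kJ/mol): F 328, Cl 349, Ge 119, As 78, Cs 46.
So from lowest to highest: Cs < As < Ge < F < Cl.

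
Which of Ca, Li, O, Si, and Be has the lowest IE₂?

Ca

IE_2 is the cost of taking one more electron from the +1 cation: Ca⁺ still has 1 valence electron; Li⁺ is the bare [He] core; O⁺ still has 5 valence electrons; Si⁺ still has 3 valence electrons; Be⁺ still has 1 valence electron.
Core electrons are held far more tightly than valence electrons, so Li tops the IE_2 order.
Valence configurations: Ca⁺ [Ar]4s¹, O⁺ [He]2s²2p³, Si⁺ [Ne]3s²3p¹, Be⁺ [He]2s¹.
The numbers (kJ/mol): Ca 1145, Li 7298, O 3388, Si 1577, Be 1757.
Hence IE_2: Ca < Si < Be < O < Li.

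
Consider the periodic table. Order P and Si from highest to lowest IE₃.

Si > P

IE_3 is the cost of taking one more electron from the +2 cation: P²⁺ still has 3 valence electrons; Si²⁺ still has 2 valence electrons.
All are still removing valence electrons, so compare the +2 ions as you would atoms: IE_3 generally rises across a period (higher Z_eff) and falls down a group (larger shell), subject to the usual subshell exceptions.
Valence configurations: P²⁺ [Ne]3s²3p¹, Si²⁺ [Ne]3s².
P²⁺ loses a lone 3p electron whereas Si²⁺ must break into a filled 3s² pair, so IE_3(Si) > IE_3(P) even though P has the higher nuclear charge.
Approximate IE_3 values (kJ/mol): P 2914, Si 3232.
So the third ionization energies run P < Si.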